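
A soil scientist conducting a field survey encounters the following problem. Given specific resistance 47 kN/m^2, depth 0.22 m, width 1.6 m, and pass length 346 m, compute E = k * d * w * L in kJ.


E = k * d * w * L
  = 47 * 0.22 * 1.6 * 346
  = 5724.22 kJ


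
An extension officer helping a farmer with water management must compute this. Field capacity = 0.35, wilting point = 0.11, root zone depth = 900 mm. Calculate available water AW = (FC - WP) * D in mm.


AW = (FC - WP) * D
   = (0.35 - 0.11) * 900
   = 0.24 * 900
   = 216 mm


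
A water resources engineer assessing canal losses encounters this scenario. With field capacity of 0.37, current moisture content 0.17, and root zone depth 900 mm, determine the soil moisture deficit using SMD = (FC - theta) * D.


SMD = (FC - theta) * D
    = (0.37 - 0.17) * 900
    = 0.200 * 900
    = 180 mm


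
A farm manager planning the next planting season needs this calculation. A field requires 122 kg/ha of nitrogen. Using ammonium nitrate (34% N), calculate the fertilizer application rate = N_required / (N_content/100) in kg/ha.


Rate = N_required / (N_content / 100)
     = 122 / (34 / 100)
     = 122 / 0.34
     = 358.82 kg/ha


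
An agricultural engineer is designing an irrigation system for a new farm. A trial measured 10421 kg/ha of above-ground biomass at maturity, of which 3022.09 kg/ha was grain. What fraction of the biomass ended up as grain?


HI = grain_yield / biomass
   = 3022.09 / 10421
   = 0.29


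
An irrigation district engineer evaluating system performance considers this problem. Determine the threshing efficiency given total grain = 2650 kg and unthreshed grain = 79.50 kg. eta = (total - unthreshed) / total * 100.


eta = (total - unthreshed) / total * 100
    = (2650 - 79.50) / 2650 * 100
    = 2570.50 / 2650 * 100
    = 97%


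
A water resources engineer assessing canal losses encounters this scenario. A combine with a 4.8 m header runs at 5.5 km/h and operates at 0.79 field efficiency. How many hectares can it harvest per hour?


C = w * v * eta_f / 10
  = 4.8 * 5.5 * 0.79 / 10
  = 20.86 / 10
  = 2.09 ha/h


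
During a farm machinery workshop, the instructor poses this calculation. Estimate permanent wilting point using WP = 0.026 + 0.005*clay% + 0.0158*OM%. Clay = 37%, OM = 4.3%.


WP = 0.026 + 0.005*37 + 0.0158*4.3
   = 0.026 + 0.1850 + 0.0679
   = 0.2789


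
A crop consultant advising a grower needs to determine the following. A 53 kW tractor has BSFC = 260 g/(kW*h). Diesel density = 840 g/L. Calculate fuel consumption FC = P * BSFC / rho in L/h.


FC = P * BSFC / rho_fuel
   = 53 * 260 / 840
   = 13780 / 840
   = 16.40 L/h


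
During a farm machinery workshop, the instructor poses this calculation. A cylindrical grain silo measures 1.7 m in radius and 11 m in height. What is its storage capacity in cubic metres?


V = pi * r^2 * h
  = pi * 1.7^2 * 11
  = pi * 2.89 * 11
  = 99.87 m^3


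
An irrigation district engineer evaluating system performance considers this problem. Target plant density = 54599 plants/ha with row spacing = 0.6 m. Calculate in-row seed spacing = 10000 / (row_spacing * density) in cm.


spacing = 10000 / (row_sp * density)
        = 10000 / (0.6 * 54599)
        = 10000 / 32759.40
        = 0.30526 m = 30.53 cm


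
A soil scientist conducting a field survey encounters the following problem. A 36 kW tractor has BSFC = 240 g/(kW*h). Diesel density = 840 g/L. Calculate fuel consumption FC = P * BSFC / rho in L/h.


FC = P * BSFC / rho_fuel
   = 36 * 240 / 840
   = 8640 / 840
   = 10.29 L/h


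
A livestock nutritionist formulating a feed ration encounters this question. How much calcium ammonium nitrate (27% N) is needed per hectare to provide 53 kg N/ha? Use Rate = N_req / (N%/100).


Rate = N_required / (N_content / 100)
     = 53 / (27 / 100)
     = 53 / 0.27
     = 196.30 kg/ha


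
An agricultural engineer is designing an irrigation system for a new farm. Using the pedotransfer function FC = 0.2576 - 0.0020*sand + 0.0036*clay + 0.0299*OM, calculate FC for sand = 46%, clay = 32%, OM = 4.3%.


FC = 0.2576 - 0.0020*46 + 0.0036*32 + 0.0299*4.3
   = 0.2576 - 0.0920 + 0.1152 + 0.1286
   = 0.4094


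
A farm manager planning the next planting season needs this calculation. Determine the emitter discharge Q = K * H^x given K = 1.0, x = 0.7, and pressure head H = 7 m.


Q = K * H^x
  = 1.0 * 7^0.7
  = 1.0 * 3.9045
  = 3.90 L/h


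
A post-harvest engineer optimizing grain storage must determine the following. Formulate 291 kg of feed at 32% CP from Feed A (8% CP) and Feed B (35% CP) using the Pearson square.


parts_A = CP_b - target = 35 - 32 = 3
parts_B = target - CP_a = 32 - 8 = 24
total_parts = 3 + 24 = 27
Feed A = 291 * 3 / 27 = 32.33 kg
Feed B = 291 * 24 / 27 = 258.67 kg

32.33 kg


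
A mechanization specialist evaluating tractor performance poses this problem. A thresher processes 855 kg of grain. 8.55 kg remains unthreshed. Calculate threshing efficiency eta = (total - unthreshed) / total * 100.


eta = (total - unthreshed) / total * 100
    = (855 - 8.55) / 855 * 100
    = 846.45 / 855 * 100
    = 99%


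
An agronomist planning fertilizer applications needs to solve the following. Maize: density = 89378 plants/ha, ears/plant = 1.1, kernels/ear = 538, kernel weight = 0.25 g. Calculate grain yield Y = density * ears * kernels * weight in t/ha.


Y = density * ears * kernels * kw
  = 89378 * 1.1 * 538 * 0.25 g/ha
  = 13223475.10 g/ha
  = 13223.48 kg/ha = 13.22 t/ha


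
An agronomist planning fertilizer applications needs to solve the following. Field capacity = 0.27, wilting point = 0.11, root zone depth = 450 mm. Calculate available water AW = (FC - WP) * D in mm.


AW = (FC - WP) * D
   = (0.27 - 0.11) * 450
   = 0.16 * 450
   = 72 mm


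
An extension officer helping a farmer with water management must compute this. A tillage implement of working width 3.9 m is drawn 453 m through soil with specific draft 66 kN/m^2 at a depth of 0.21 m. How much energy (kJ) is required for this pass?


E = k * d * w * L
  = 66 * 0.21 * 3.9 * 453
  = 24486.46 kJ


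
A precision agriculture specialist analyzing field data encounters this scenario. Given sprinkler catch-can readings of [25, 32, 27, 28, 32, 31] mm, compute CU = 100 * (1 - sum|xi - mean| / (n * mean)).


xbar = 175 / 6 = 29.167
sum|xi - xbar| = 15
CU = 100 * (1 - 15 / (6 * 29.167))
   = 100 * (1 - 0.0857)
   = 91.43%


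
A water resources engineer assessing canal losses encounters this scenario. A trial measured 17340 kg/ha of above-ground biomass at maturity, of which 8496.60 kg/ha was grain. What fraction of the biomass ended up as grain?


HI = grain_yield / biomass
   = 8496.60 / 17340
   = 0.49


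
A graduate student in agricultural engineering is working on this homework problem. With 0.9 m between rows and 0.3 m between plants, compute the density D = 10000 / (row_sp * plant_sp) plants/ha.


D = 10000 / (row_sp * plant_sp)
  = 10000 / (0.9 * 0.3)
  = 10000 / 0.2700
  = 37037.04 plants/ha


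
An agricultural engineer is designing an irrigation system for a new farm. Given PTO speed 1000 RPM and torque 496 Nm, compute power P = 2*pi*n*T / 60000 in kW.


P = 2*pi*n*T / 60000
  = 2*pi * 1000 * 496 / 60000
  = 3116459.91 / 60000
  = 51.94 kW


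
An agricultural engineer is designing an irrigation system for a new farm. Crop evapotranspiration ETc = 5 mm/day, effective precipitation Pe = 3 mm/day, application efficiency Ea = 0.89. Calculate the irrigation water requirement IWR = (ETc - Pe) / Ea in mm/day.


IWR = (ETc - Pe) / Ea
    = (5 - 3) / 0.89
    = 2 / 0.89
    = 2.25 mm/day


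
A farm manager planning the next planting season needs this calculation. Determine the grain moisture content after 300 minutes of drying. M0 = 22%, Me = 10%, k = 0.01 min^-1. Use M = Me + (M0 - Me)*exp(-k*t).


M = Me + (M0 - Me) * e^(-k*t)
  = 10 + (22 - 10) * e^(-0.01*300)
  = 10 + 12 * e^(-3)
  = 10 + 12 * 0.04979
  = 10 + 0.5974
  = 10.60%


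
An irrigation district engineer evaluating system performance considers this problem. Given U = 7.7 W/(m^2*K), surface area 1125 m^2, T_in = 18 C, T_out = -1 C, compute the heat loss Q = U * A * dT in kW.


dT = 18 - (-1) = 19 K
Q = U * A * dT
  = 7.7 * 1125 * 19
  = 164587.50 W = 164.59 kW


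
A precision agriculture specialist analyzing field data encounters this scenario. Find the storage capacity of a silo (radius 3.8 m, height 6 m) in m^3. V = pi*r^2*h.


V = pi * r^2 * h
  = pi * 3.8^2 * 6
  = pi * 14.44 * 6
  = 272.19 m^3


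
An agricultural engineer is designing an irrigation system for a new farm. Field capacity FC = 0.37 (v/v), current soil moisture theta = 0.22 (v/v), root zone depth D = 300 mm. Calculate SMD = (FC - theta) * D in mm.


SMD = (FC - theta) * D
    = (0.37 - 0.22) * 300
    = 0.150 * 300
    = 45 mm


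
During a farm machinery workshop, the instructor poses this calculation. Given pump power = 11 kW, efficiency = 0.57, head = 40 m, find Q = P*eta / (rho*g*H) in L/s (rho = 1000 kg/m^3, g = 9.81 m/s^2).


Q = (P * 1000 * eta) / (rho * g * H)
  = (11 * 1000 * 0.57) / (1000 * 9.81 * 40)
  = 6270 / 392400
  = 0.01598 m^3/s = 15.98 L/s


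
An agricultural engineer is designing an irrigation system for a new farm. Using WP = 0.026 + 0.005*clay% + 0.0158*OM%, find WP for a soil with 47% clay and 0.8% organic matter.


WP = 0.026 + 0.005*47 + 0.0158*0.8
   = 0.026 + 0.2350 + 0.0126
   = 0.2736


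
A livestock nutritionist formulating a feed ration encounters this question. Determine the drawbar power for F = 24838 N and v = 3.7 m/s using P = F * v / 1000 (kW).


P = F * v / 1000
  = 24838 * 3.7 / 1000
  = 91900.60 / 1000
  = 91.90 kW


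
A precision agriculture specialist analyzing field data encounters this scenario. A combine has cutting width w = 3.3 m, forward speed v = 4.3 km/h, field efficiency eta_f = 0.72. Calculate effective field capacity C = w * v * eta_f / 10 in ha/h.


C = w * v * eta_f / 10
  = 3.3 * 4.3 * 0.72 / 10
  = 10.22 / 10
  = 1.02 ha/h


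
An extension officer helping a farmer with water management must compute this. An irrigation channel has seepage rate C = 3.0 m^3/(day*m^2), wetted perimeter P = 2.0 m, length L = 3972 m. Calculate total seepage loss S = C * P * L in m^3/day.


S = C * P * L
  = 3.0 * 2.0 * 3972
  = 23832 m^3/day


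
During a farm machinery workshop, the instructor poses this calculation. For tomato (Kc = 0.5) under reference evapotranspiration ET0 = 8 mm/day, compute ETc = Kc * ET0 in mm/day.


ETc = Kc * ET0
    = 0.5 * 8
    = 4 mm/day


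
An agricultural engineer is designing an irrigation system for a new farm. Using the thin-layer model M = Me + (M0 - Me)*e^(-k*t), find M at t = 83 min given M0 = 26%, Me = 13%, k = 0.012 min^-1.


M = Me + (M0 - Me) * e^(-k*t)
  = 13 + (26 - 13) * e^(-0.012*83)
  = 13 + 13 * e^(-0.996)
  = 13 + 13 * 0.36935
  = 13 + 4.8016
  = 17.80%


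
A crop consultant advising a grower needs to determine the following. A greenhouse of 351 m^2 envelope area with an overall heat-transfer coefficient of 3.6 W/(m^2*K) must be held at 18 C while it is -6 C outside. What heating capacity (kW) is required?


dT = 18 - (-6) = 24 K
Q = U * A * dT
  = 3.6 * 351 * 24
  = 30326.40 W = 30.33 kW


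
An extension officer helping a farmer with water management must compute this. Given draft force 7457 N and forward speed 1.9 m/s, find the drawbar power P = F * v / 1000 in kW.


P = F * v / 1000
  = 7457 * 1.9 / 1000
  = 14168.30 / 1000
  = 14.17 kW


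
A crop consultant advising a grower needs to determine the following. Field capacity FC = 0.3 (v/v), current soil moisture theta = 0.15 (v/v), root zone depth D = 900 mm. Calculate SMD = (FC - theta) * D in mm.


SMD = (FC - theta) * D
    = (0.3 - 0.15) * 900
    = 0.150 * 900
    = 135 mm


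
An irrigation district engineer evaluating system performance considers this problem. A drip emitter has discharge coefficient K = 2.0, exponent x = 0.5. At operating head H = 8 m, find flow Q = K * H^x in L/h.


Q = K * H^x
  = 2.0 * 8^0.5
  = 2.0 * 2.8284
  = 5.66 L/h


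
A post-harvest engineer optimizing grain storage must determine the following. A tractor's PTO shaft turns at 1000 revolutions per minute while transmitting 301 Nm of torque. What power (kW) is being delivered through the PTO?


P = 2*pi*n*T / 60000
  = 2*pi * 1000 * 301 / 60000
  = 1891238.78 / 60000
  = 31.52 kW


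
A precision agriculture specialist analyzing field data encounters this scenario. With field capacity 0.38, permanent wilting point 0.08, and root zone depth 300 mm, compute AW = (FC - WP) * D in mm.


AW = (FC - WP) * D
   = (0.38 - 0.08) * 300
   = 0.30 * 300
   = 90 mm


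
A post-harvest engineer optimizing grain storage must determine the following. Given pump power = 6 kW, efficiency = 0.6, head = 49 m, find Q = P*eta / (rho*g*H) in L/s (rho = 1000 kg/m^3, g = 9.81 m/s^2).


Q = (P * 1000 * eta) / (rho * g * H)
  = (6 * 1000 * 0.6) / (1000 * 9.81 * 49)
  = 3600 / 480690
  = 0.00749 m^3/s = 7.49 L/s


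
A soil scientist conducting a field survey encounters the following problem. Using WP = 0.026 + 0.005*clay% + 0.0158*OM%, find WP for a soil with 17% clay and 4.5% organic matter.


WP = 0.026 + 0.005*17 + 0.0158*4.5
   = 0.026 + 0.0850 + 0.0711
   = 0.1821


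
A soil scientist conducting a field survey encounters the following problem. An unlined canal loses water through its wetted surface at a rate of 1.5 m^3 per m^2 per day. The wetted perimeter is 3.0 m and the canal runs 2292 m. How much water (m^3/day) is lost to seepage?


S = C * P * L
  = 1.5 * 3.0 * 2292
  = 10314 m^3/day


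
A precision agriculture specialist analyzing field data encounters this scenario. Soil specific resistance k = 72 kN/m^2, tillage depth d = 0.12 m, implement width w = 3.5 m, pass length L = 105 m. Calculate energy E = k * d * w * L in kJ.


E = k * d * w * L
  = 72 * 0.12 * 3.5 * 105
  = 3175.20 kJ


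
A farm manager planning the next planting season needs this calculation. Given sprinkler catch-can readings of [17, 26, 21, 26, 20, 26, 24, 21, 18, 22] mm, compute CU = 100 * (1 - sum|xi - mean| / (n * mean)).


xbar = 221 / 10 = 22.100
sum|xi - xbar| = 27.200
CU = 100 * (1 - 27.200 / (10 * 22.100))
   = 100 * (1 - 0.1231)
   = 87.69%


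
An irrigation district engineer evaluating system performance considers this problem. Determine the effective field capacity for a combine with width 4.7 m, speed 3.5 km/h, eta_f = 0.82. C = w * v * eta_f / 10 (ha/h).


C = w * v * eta_f / 10
  = 4.7 * 3.5 * 0.82 / 10
  = 13.49 / 10
  = 1.35 ha/h


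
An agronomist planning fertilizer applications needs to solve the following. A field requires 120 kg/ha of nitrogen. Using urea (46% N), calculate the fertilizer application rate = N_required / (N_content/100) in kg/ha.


Rate = N_required / (N_content / 100)
     = 120 / (46 / 100)
     = 120 / 0.46
     = 260.87 kg/ha


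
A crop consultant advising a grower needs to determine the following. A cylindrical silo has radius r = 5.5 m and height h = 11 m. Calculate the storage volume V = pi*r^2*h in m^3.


V = pi * r^2 * h
  = pi * 5.5^2 * 11
  = pi * 30.25 * 11
  = 1045.36 m^3


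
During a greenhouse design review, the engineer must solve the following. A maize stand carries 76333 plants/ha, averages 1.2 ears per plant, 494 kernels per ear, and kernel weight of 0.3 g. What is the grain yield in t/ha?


Y = density * ears * kernels * kw
  = 76333 * 1.2 * 494 * 0.3 g/ha
  = 13575060.72 g/ha
  = 13575.06 kg/ha = 13.58 t/ha


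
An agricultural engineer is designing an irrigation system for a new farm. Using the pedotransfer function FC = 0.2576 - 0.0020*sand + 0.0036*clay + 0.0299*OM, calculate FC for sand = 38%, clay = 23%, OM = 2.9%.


FC = 0.2576 - 0.0020*38 + 0.0036*23 + 0.0299*2.9
   = 0.2576 - 0.0760 + 0.0828 + 0.0867
   = 0.3511


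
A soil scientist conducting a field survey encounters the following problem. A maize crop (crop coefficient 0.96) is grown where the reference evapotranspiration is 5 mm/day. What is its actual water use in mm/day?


ETc = Kc * ET0
    = 0.96 * 5
    = 4.80 mm/day


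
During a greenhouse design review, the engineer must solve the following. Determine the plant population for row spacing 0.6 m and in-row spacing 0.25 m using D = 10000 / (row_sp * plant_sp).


D = 10000 / (row_sp * plant_sp)
  = 10000 / (0.6 * 0.25)
  = 10000 / 0.1500
  = 66666.67 plants/ha


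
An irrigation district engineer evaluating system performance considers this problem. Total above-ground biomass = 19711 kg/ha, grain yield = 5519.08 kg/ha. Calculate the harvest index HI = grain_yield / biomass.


HI = grain_yield / biomass
   = 5519.08 / 19711
   = 0.28


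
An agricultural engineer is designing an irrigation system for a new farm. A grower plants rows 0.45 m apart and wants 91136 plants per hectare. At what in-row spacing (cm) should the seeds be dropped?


spacing = 10000 / (row_sp * density)
        = 10000 / (0.45 * 91136)
        = 10000 / 41011.20
        = 0.24384 m = 24.38 cm


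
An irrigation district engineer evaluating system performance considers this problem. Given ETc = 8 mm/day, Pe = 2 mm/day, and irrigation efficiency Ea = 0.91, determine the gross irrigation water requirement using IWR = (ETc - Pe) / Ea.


IWR = (ETc - Pe) / Ea
    = (8 - 2) / 0.91
    = 6 / 0.91
    = 6.59 mm/day


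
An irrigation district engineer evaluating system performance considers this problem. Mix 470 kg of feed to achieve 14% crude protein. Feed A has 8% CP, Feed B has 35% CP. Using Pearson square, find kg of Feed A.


parts_A = CP_b - target = 35 - 14 = 21
parts_B = target - CP_a = 14 - 8 = 6
total_parts = 21 + 6 = 27
Feed A = 470 * 21 / 27 = 365.56 kg
Feed B = 470 * 6 / 27 = 104.44 kg

365.56 kg


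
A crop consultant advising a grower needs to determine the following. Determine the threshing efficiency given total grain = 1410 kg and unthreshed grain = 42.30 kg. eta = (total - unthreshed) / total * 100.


eta = (total - unthreshed) / total * 100
    = (1410 - 42.30) / 1410 * 100
    = 1367.70 / 1410 * 100
    = 97%


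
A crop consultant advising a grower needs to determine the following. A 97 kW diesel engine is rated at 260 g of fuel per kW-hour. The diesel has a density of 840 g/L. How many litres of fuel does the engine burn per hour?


FC = P * BSFC / rho_fuel
   = 97 * 260 / 840
   = 25220 / 840
   = 30.02 L/h


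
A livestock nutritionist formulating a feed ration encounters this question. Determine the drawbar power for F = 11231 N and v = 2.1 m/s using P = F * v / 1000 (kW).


P = F * v / 1000
  = 11231 * 2.1 / 1000
  = 23585.10 / 1000
  = 23.59 kW


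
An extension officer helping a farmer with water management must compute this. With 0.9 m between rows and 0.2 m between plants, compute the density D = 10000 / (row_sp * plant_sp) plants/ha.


D = 10000 / (row_sp * plant_sp)
  = 10000 / (0.9 * 0.2)
  = 10000 / 0.1800
  = 55555.56 plants/ha


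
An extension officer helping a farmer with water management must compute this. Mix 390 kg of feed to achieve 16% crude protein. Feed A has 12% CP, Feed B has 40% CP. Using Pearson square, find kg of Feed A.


parts_A = CP_b - target = 40 - 16 = 24
parts_B = target - CP_a = 16 - 12 = 4
total_parts = 24 + 4 = 28
Feed A = 390 * 24 / 28 = 334.29 kg
Feed B = 390 * 4 / 28 = 55.71 kg

334.29 kg


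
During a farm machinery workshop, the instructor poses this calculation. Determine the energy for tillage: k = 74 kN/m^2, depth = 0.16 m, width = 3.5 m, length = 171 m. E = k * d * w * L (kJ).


E = k * d * w * L
  = 74 * 0.16 * 3.5 * 171
  = 7086.24 kJ


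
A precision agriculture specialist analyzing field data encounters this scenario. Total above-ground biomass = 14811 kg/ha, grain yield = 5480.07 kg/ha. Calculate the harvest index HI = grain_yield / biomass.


HI = grain_yield / biomass
   = 5480.07 / 14811
   = 0.37


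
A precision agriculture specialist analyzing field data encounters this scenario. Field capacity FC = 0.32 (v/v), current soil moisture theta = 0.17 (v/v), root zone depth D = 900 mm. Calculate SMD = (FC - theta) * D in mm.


SMD = (FC - theta) * D
    = (0.32 - 0.17) * 900
    = 0.150 * 900
    = 135 mm


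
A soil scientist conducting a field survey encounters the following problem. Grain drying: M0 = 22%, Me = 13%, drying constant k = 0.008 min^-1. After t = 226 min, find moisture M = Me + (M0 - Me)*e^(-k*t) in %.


M = Me + (M0 - Me) * e^(-k*t)
  = 13 + (22 - 13) * e^(-0.008*226)
  = 13 + 9 * e^(-1.808)
  = 13 + 9 * 0.16398
  = 13 + 1.4758
  = 14.48%


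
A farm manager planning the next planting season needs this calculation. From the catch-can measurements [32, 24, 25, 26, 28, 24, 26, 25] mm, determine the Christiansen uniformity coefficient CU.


xbar = 210 / 8 = 26.250
sum|xi - xbar| = 15
CU = 100 * (1 - 15 / (8 * 26.250))
   = 100 * (1 - 0.0714)
   = 92.86%


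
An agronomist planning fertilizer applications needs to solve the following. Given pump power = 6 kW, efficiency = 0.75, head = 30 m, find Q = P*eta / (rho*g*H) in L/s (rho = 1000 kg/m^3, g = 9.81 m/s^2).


Q = (P * 1000 * eta) / (rho * g * H)
  = (6 * 1000 * 0.75) / (1000 * 9.81 * 30)
  = 4500 / 294300
  = 0.01529 m^3/s = 15.29 L/s


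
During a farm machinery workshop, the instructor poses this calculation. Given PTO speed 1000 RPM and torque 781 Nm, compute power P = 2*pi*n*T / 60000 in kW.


P = 2*pi*n*T / 60000
  = 2*pi * 1000 * 781 / 60000
  = 4907167.72 / 60000
  = 81.79 kW


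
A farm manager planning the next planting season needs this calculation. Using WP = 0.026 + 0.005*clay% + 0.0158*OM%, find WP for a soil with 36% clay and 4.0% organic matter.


WP = 0.026 + 0.005*36 + 0.0158*4.0
   = 0.026 + 0.1800 + 0.0632
   = 0.2692


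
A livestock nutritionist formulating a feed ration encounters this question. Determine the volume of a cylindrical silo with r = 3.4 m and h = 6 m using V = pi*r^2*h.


V = pi * r^2 * h
  = pi * 3.4^2 * 6
  = pi * 11.56 * 6
  = 217.90 m^3


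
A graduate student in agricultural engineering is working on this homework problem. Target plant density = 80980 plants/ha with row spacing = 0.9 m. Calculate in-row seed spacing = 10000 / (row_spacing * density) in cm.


spacing = 10000 / (row_sp * density)
        = 10000 / (0.9 * 80980)
        = 10000 / 72882
        = 0.13721 m = 13.72 cm


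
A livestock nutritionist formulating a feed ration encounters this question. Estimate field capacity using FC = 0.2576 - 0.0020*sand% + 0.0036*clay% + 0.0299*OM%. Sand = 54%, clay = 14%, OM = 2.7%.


FC = 0.2576 - 0.0020*54 + 0.0036*14 + 0.0299*2.7
   = 0.2576 - 0.1080 + 0.0504 + 0.0807
   = 0.2807


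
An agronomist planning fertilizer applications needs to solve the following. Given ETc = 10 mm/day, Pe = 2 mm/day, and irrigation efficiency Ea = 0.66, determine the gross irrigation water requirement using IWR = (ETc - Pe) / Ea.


IWR = (ETc - Pe) / Ea
    = (10 - 2) / 0.66
    = 8 / 0.66
    = 12.12 mm/day


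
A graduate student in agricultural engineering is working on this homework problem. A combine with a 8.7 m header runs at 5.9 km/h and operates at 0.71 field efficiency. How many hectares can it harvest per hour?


C = w * v * eta_f / 10
  = 8.7 * 5.9 * 0.71 / 10
  = 36.44 / 10
  = 3.64 ha/h


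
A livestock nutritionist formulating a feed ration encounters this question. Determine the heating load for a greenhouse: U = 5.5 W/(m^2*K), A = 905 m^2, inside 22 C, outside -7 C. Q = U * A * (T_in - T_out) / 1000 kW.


dT = 22 - (-7) = 29 K
Q = U * A * dT
  = 5.5 * 905 * 29
  = 144347.50 W = 144.35 kW


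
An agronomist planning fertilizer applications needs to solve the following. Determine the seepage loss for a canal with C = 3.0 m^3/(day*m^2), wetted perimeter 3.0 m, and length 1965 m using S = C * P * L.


S = C * P * L
  = 3.0 * 3.0 * 1965
  = 17685 m^3/day


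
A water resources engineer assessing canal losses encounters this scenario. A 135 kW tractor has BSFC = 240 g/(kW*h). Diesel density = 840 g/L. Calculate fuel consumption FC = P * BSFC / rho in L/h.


FC = P * BSFC / rho_fuel
   = 135 * 240 / 840
   = 32400 / 840
   = 38.57 L/h


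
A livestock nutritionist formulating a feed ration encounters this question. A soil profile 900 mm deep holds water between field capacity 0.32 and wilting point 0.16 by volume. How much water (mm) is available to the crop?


AW = (FC - WP) * D
   = (0.32 - 0.16) * 900
   = 0.16 * 900
   = 144 mm


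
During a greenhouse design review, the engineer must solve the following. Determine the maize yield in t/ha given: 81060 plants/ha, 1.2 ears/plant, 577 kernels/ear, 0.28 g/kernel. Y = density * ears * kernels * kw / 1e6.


Y = density * ears * kernels * kw
  = 81060 * 1.2 * 577 * 0.28 g/ha
  = 15715264.32 g/ha
  = 15715.26 kg/ha = 15.72 t/ha


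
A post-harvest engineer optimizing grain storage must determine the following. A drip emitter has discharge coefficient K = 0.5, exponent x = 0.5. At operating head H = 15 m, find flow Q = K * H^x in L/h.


Q = K * H^x
  = 0.5 * 15^0.5
  = 0.5 * 3.8730
  = 1.94 L/h


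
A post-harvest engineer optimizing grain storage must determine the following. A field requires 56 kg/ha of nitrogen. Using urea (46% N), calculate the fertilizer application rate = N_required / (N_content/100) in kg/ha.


Rate = N_required / (N_content / 100)
     = 56 / (46 / 100)
     = 56 / 0.46
     = 121.74 kg/ha


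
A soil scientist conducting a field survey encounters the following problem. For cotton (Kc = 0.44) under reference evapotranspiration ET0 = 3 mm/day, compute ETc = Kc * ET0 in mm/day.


ETc = Kc * ET0
    = 0.44 * 3
    = 1.32 mm/day


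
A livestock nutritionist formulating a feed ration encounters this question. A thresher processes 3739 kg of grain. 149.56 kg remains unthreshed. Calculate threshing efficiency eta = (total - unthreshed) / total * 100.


eta = (total - unthreshed) / total * 100
    = (3739 - 149.56) / 3739 * 100
    = 3589.44 / 3739 * 100
    = 96%


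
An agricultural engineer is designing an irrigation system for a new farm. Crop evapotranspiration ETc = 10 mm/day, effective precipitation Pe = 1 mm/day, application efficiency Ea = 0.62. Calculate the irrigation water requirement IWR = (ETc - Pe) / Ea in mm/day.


IWR = (ETc - Pe) / Ea
    = (10 - 1) / 0.62
    = 9 / 0.62
    = 14.52 mm/day


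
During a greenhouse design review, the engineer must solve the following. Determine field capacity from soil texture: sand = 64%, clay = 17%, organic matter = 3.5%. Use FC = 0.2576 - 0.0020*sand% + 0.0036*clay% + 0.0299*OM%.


FC = 0.2576 - 0.0020*64 + 0.0036*17 + 0.0299*3.5
   = 0.2576 - 0.1280 + 0.0612 + 0.1047
   = 0.2955


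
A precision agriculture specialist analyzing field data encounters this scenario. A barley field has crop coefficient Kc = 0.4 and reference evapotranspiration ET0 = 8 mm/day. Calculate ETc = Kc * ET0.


ETc = Kc * ET0
    = 0.4 * 8
    = 3.20 mm/day


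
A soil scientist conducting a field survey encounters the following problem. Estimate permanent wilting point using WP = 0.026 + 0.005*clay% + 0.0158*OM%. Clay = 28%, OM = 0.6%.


WP = 0.026 + 0.005*28 + 0.0158*0.6
   = 0.026 + 0.1400 + 0.0095
   = 0.1755


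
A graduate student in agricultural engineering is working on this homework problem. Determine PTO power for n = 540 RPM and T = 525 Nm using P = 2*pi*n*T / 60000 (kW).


P = 2*pi*n*T / 60000
  = 2*pi * 540 * 525 / 60000
  = 1781283.03 / 60000
  = 29.69 kW


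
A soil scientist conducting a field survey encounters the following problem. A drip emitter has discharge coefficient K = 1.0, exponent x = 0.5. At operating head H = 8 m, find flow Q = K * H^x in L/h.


Q = K * H^x
  = 1.0 * 8^0.5
  = 1.0 * 2.8284
  = 2.83 L/h


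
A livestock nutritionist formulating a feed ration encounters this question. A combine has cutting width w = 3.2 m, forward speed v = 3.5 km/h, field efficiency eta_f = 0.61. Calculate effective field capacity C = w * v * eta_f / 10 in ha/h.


C = w * v * eta_f / 10
  = 3.2 * 3.5 * 0.61 / 10
  = 6.83 / 10
  = 0.68 ha/h


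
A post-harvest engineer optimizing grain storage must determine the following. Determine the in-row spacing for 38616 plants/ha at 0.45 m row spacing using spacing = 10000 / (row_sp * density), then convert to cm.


spacing = 10000 / (row_sp * density)
        = 10000 / (0.45 * 38616)
        = 10000 / 17377.20
        = 0.57547 m = 57.55 cm


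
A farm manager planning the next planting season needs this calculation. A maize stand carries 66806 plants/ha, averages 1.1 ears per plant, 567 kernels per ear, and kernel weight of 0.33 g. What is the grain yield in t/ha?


Y = density * ears * kernels * kw
  = 66806 * 1.1 * 567 * 0.33 g/ha
  = 13750077.73 g/ha
  = 13750.08 kg/ha = 13.75 t/ha


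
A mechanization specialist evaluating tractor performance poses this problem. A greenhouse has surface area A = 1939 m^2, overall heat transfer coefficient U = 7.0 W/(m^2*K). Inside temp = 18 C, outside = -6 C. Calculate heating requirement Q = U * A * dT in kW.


dT = 18 - (-6) = 24 K
Q = U * A * dT
  = 7.0 * 1939 * 24
  = 325752 W = 325.75 kW


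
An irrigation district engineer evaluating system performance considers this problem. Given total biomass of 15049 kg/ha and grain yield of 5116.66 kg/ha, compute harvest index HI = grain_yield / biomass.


HI = grain_yield / biomass
   = 5116.66 / 15049
   = 0.34


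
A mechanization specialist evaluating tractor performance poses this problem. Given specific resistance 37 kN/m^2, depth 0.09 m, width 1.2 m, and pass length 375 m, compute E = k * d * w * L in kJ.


E = k * d * w * L
  = 37 * 0.09 * 1.2 * 375
  = 1498.50 kJ


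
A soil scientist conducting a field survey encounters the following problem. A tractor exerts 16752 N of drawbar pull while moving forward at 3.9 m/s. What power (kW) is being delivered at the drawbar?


P = F * v / 1000
  = 16752 * 3.9 / 1000
  = 65332.80 / 1000
  = 65.33 kW


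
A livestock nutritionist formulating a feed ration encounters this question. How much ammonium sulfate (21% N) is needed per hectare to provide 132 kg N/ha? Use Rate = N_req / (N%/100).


Rate = N_required / (N_content / 100)
     = 132 / (21 / 100)
     = 132 / 0.21
     = 628.57 kg/ha


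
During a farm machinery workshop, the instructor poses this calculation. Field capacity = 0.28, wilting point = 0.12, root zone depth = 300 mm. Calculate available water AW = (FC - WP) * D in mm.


AW = (FC - WP) * D
   = (0.28 - 0.12) * 300
   = 0.16 * 300
   = 48 mm


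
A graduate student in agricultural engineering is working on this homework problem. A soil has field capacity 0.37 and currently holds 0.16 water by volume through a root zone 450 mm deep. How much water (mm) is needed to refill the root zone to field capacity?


SMD = (FC - theta) * D
    = (0.37 - 0.16) * 450
    = 0.210 * 450
    = 94.50 mm


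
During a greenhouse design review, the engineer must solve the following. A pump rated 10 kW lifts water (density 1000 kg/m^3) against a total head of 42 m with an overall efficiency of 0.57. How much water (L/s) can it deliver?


Q = (P * 1000 * eta) / (rho * g * H)
  = (10 * 1000 * 0.57) / (1000 * 9.81 * 42)
  = 5700 / 412020
  = 0.01383 m^3/s = 13.83 L/s


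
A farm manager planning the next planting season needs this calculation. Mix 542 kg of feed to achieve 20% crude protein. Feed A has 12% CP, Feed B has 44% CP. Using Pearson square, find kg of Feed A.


parts_A = CP_b - target = 44 - 20 = 24
parts_B = target - CP_a = 20 - 12 = 8
total_parts = 24 + 8 = 32
Feed A = 542 * 24 / 32 = 406.50 kg
Feed B = 542 * 8 / 32 = 135.50 kg

406.50 kg


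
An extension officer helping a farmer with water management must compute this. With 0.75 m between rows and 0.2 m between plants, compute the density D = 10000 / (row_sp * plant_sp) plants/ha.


D = 10000 / (row_sp * plant_sp)
  = 10000 / (0.75 * 0.2)
  = 10000 / 0.1500
  = 66666.67 plants/ha


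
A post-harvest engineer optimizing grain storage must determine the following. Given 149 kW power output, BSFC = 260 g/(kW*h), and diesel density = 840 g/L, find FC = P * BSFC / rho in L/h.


FC = P * BSFC / rho_fuel
   = 149 * 260 / 840
   = 38740 / 840
   = 46.12 L/h


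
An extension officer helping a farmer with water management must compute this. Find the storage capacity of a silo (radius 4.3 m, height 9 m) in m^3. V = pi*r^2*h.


V = pi * r^2 * h
  = pi * 4.3^2 * 9
  = pi * 18.49 * 9
  = 522.79 m^3


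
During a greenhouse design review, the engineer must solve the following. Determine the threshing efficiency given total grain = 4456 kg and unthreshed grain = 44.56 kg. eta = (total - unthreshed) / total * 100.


eta = (total - unthreshed) / total * 100
    = (4456 - 44.56) / 4456 * 100
    = 4411.44 / 4456 * 100
    = 99%


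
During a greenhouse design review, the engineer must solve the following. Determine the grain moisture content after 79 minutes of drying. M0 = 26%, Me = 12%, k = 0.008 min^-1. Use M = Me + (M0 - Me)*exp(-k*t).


M = Me + (M0 - Me) * e^(-k*t)
  = 12 + (26 - 12) * e^(-0.008*79)
  = 12 + 14 * e^(-0.632)
  = 12 + 14 * 0.53153
  = 12 + 7.4414
  = 19.44%


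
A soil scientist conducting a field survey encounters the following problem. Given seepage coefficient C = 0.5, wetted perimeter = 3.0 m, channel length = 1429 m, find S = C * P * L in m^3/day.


S = C * P * L
  = 0.5 * 3.0 * 1429
  = 2143.50 m^3/day


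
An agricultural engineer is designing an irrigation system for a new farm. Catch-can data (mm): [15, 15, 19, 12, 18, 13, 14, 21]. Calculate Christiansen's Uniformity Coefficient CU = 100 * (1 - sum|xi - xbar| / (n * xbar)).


xbar = 127 / 8 = 15.875
sum|xi - xbar| = 20.750
CU = 100 * (1 - 20.750 / (8 * 15.875))
   = 100 * (1 - 0.1634)
   = 83.66%


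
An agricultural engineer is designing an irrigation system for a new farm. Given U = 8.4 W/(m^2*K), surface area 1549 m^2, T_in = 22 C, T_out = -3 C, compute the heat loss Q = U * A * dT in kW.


dT = 22 - (-3) = 25 K
Q = U * A * dT
  = 8.4 * 1549 * 25
  = 325290 W = 325.29 kW


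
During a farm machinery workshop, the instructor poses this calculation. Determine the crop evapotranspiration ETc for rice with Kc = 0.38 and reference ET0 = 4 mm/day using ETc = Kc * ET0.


ETc = Kc * ET0
    = 0.38 * 4
    = 1.52 mm/day


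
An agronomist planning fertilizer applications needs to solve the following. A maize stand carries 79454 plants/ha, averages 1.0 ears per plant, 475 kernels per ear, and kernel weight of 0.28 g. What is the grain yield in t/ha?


Y = density * ears * kernels * kw
  = 79454 * 1.0 * 475 * 0.28 g/ha
  = 10567382.00 g/ha
  = 10567.38 kg/ha = 10.57 t/ha


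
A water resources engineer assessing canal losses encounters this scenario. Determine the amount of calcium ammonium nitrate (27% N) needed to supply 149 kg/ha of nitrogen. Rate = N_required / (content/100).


Rate = N_required / (N_content / 100)
     = 149 / (27 / 100)
     = 149 / 0.27
     = 551.85 kg/ha


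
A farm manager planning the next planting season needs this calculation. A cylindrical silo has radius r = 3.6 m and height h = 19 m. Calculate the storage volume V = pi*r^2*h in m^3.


V = pi * r^2 * h
  = pi * 3.6^2 * 19
  = pi * 12.96 * 19
  = 773.59 m^3


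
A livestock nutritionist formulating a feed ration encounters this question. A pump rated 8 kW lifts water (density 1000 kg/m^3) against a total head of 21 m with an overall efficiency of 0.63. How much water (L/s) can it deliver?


Q = (P * 1000 * eta) / (rho * g * H)
  = (8 * 1000 * 0.63) / (1000 * 9.81 * 21)
  = 5040 / 206010
  = 0.02446 m^3/s = 24.46 L/s


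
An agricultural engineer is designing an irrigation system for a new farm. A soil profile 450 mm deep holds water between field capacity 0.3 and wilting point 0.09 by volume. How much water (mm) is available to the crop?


AW = (FC - WP) * D
   = (0.3 - 0.09) * 450
   = 0.21 * 450
   = 94.50 mm


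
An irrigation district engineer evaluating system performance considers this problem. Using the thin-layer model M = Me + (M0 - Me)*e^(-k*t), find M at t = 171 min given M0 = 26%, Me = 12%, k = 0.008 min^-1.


M = Me + (M0 - Me) * e^(-k*t)
  = 12 + (26 - 12) * e^(-0.008*171)
  = 12 + 14 * e^(-1.368)
  = 12 + 14 * 0.25462
  = 12 + 3.5646
  = 15.56%


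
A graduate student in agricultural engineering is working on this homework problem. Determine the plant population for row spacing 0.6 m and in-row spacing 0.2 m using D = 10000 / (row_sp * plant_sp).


D = 10000 / (row_sp * plant_sp)
  = 10000 / (0.6 * 0.2)
  = 10000 / 0.1200
  = 83333.33 plants/ha


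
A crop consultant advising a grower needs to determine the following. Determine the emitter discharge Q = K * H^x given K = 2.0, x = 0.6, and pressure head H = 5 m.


Q = K * H^x
  = 2.0 * 5^0.6
  = 2.0 * 2.6265
  = 5.25 L/h


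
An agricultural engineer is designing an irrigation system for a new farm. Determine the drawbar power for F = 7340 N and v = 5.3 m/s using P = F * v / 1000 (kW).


P = F * v / 1000
  = 7340 * 5.3 / 1000
  = 38902 / 1000
  = 38.90 kW


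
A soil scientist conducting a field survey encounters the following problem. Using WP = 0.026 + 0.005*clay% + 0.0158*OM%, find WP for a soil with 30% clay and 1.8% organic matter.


WP = 0.026 + 0.005*30 + 0.0158*1.8
   = 0.026 + 0.1500 + 0.0284
   = 0.2044


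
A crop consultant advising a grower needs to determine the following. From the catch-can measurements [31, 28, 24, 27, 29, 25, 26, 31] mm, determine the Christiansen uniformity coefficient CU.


xbar = 221 / 8 = 27.625
sum|xi - xbar| = 17
CU = 100 * (1 - 17 / (8 * 27.625))
   = 100 * (1 - 0.0769)
   = 92.31%


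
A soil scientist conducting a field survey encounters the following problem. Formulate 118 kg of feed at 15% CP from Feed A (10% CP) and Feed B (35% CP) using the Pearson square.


parts_A = CP_b - target = 35 - 15 = 20
parts_B = target - CP_a = 15 - 10 = 5
total_parts = 20 + 5 = 25
Feed A = 118 * 20 / 25 = 94.40 kg
Feed B = 118 * 5 / 25 = 23.60 kg

94.40 kg


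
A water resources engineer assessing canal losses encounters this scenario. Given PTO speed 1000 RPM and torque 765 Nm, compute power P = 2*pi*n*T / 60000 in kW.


P = 2*pi*n*T / 60000
  = 2*pi * 1000 * 765 / 60000
  = 4806636.76 / 60000
  = 80.11 kW


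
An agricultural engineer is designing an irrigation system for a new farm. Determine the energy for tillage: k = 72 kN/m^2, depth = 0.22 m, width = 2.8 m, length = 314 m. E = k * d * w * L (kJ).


E = k * d * w * L
  = 72 * 0.22 * 2.8 * 314
  = 13926.53 kJ


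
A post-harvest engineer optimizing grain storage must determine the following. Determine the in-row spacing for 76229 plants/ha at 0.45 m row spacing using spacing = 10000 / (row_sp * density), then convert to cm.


spacing = 10000 / (row_sp * density)
        = 10000 / (0.45 * 76229)
        = 10000 / 34303.05
        = 0.29152 m = 29.15 cm


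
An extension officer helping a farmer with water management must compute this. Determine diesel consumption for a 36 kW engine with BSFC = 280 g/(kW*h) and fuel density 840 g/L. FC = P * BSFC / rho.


FC = P * BSFC / rho_fuel
   = 36 * 280 / 840
   = 10080 / 840
   = 12 L/h


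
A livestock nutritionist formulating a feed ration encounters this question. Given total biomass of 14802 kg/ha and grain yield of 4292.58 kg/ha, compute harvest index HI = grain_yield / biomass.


HI = grain_yield / biomass
   = 4292.58 / 14802
   = 0.29


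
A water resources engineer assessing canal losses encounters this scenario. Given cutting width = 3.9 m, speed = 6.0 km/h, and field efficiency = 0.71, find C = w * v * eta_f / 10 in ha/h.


C = w * v * eta_f / 10
  = 3.9 * 6.0 * 0.71 / 10
  = 16.61 / 10
  = 1.66 ha/h
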